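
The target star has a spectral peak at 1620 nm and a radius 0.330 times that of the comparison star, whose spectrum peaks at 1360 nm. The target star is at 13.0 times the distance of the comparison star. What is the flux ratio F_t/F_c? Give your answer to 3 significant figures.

Wien's law: T_t/T_c = λ_c/λ_t = 1360/1620 = 0.8395.
L_t/L_c = (R_t/R_c)²(T_t/T_c)⁴ = (0.330)²(0.8395)⁴ = 0.05409.
F_t/F_c = (L_t/L_c)/(d_t/d_c)² = 0.05409/(13.0)² = 3.201×10^-4.

3.20×10^-4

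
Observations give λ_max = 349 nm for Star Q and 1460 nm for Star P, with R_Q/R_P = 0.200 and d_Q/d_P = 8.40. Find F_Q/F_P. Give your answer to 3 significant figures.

Wien's law: T_Q/T_P = λ_P/λ_Q = 1460/349 = 4.183.
L_Q/L_P = (R_Q/R_P)²(T_Q/T_P)⁴ = (0.200)²(4.183)⁴ = 12.25.
F_Q/F_P = (L_Q/L_P)/(d_Q/d_P)² = 12.25/(8.40)² = 0.1736.

0.174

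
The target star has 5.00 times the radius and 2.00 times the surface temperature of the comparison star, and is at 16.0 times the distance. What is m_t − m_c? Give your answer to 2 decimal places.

L_t/L_c = (5.00)²(2.00)⁴ = 400.0.
F_t/F_c = (L_t/L_c)/(d_t/d_c)² = 400.0/256.0 = 1.562.
m_t − m_c = −2.5 log₁₀(1.562) = -0.48.

-0.48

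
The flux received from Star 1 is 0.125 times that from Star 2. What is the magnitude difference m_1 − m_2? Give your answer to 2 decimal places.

2.26

m_1 − m_2 = −2.5 log₁₀(F_1/F_2) = −2.5 log₁₀(0.125) = −2.5 × (-0.903) = 2.258.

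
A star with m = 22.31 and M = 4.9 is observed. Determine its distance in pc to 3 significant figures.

m − M = 5 log₁₀(d/10 pc)
22.31 − (4.9) = 17.41 = 5 log₁₀(d/10)
d = 10 × 10^(17.41/5) = 10 × 10^3.482 = 3.034×10^4 pc.

3.03×10^4 pc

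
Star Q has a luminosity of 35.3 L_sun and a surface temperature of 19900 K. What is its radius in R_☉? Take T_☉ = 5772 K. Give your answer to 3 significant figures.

R/R_☉ = √(L/L_☉) / (T/T_☉)² = √(35.3) / (3.448)²
       = 5.941 / 11.89 = 0.4998.

0.500 R_☉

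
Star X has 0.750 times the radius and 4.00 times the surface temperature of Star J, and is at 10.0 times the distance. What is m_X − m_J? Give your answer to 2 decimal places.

-0.40

L_X/L_J = (0.750)²(4.00)⁴ = 144.0.
F_X/F_J = (L_X/L_J)/(d_X/d_J)² = 144.0/100.0 = 1.440.
m_X − m_J = −2.5 log₁₀(1.440) = -0.40.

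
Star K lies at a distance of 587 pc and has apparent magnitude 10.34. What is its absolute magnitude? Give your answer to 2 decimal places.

1.50

M = m − 5 log₁₀(d/10 pc) = 10.34 − 5 log₁₀(587/10)
  = 10.34 − 5 × 1.769 = 10.34 − 8.84 = 1.50.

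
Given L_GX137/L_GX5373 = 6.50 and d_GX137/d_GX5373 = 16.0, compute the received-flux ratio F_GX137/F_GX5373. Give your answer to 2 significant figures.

0.025

F = L/(4πd²), so F_GX137/F_GX5373 = (L_GX137/L_GX5373) / (d_GX137/d_GX5373)²
= 6.50 / (16.0)² = 6.50 / 256.0 = 0.02539.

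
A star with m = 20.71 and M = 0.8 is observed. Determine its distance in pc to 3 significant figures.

9.59×10^4 pc

m − M = 5 log₁₀(d/10 pc)
20.71 − (0.8) = 19.91 = 5 log₁₀(d/10)
d = 10 × 10^(19.91/5) = 10 × 10^3.982 = 9.594×10^4 pc.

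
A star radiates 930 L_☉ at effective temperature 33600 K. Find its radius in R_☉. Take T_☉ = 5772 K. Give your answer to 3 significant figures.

0.900 R_☉

R/R_☉ = √(L/L_☉) / (T/T_☉)² = √(930) / (5.821)²
       = 30.50 / 33.89 = 0.8999.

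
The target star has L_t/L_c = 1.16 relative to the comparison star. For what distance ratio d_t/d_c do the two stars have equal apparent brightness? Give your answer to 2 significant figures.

Equal flux requires L_t/d_t² = L_c/d_c², so d_t/d_c = √(L_t/L_c)
= √(1.16) = 1.077.

1.1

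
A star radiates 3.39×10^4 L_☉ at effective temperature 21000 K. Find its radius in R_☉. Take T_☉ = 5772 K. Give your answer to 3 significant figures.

R/R_☉ = √(L/L_☉) / (T/T_☉)² = √(3.39×10^4) / (3.638)²
       = 184.1 / 13.24 = 13.91.

13.9 R_☉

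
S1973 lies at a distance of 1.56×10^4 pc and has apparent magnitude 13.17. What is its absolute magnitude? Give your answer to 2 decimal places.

M = m − 5 log₁₀(d/10 pc) = 13.17 − 5 log₁₀(1.56×10^4/10)
  = 13.17 − 5 × 3.193 = 13.17 − 15.97 = -2.80.

-2.80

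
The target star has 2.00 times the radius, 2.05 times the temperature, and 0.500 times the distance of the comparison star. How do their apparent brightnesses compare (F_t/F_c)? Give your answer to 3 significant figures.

L_t/L_c = (R_t/R_c)²(T_t/T_c)⁴ = (2.00)² × (2.05)⁴ = 70.64.
F_t/F_c = (L_t/L_c)/(d_t/d_c)² = 70.64 / (0.500)² = 282.6.

283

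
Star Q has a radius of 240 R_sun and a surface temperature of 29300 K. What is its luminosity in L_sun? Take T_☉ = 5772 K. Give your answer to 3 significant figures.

L/L_☉ = (R/R_☉)² (T/T_☉)⁴ = (240)² × (29300/5772)⁴
       = 5.760×10^4 × (5.076)⁴ = 5.760×10^4 × 664.0 = 3.825×10^7.

3.82×10^7 L_sun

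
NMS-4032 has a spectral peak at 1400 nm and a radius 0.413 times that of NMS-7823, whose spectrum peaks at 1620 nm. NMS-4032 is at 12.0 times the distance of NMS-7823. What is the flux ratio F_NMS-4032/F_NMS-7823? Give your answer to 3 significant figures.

Wien's law: T_NMS-4032/T_NMS-7823 = λ_NMS-7823/λ_NMS-4032 = 1620/1400 = 1.157.
L_NMS-4032/L_NMS-7823 = (R_NMS-4032/R_NMS-7823)²(T_NMS-4032/T_NMS-7823)⁴ = (0.413)²(1.157)⁴ = 0.3058.
F_NMS-4032/F_NMS-7823 = (L_NMS-4032/L_NMS-7823)/(d_NMS-4032/d_NMS-7823)² = 0.3058/(12.0)² = 0.002124.

0.00212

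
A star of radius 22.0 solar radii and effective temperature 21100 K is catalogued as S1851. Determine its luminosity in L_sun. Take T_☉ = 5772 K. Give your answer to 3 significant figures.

L/L_☉ = (R/R_☉)² (T/T_☉)⁴ = (22.0)² × (21100/5772)⁴
       = 484.0 × (3.656)⁴ = 484.0 × 178.6 = 8.643×10^4.

8.64×10^4 L_sun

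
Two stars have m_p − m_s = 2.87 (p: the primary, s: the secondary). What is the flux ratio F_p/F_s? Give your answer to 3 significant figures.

0.0711

F_p/F_s = 10^(−(m_p − m_s)/2.5) = 10^(-2.87/2.5) = 10^-1.148 = 0.07112.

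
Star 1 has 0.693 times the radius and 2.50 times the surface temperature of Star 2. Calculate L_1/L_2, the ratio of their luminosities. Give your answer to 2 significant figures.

From the Stefan–Boltzmann law, L ∝ R²T⁴, so
L_1/L_2 = (R_1/R_2)² (T_1/T_2)⁴ = (0.693)² × (2.50)⁴ = 0.4802 × 39.06 = 18.76.

19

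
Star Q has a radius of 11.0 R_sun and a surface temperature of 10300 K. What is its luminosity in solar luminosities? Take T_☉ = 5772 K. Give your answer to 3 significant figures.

L/L_☉ = (R/R_☉)² (T/T_☉)⁴ = (11.0)² × (10300/5772)⁴
       = 121.0 × (1.784)⁴ = 121.0 × 10.14 = 1227.

1.23×10^3 solar luminosities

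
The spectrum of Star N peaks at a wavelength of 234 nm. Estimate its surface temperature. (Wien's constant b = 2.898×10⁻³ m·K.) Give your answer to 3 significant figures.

1.24×10^4 K

T = b/λ_max = 2.898×10⁻³ / (234×10⁻⁹) = 1.238×10^4 K.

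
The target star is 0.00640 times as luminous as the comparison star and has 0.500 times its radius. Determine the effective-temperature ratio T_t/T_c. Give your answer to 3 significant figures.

0.400

L ∝ R²T⁴ gives T ∝ (L/R²)^(1/4), so
T_t/T_c = (0.00640 / 0.500²)^(1/4) = (0.02560)^(1/4) = 0.4000.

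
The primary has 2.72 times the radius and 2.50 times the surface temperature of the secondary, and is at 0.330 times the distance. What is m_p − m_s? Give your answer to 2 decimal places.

-8.56

L_p/L_s = (2.72)²(2.50)⁴ = 289.0.
F_p/F_s = (L_p/L_s)/(d_p/d_s)² = 289.0/0.1089 = 2654.
m_p − m_s = −2.5 log₁₀(2654) = -8.56.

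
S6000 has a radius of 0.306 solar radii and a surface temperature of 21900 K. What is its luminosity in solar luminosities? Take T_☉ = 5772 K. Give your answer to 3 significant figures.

L/L_☉ = (R/R_☉)² (T/T_☉)⁴ = (0.306)² × (21900/5772)⁴
       = 0.09364 × (3.794)⁴ = 0.09364 × 207.2 = 19.41.

19.4 solar luminosities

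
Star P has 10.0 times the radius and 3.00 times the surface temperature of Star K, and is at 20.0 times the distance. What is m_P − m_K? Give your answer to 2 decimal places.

L_P/L_K = (10.0)²(3.00)⁴ = 8100.
F_P/F_K = (L_P/L_K)/(d_P/d_K)² = 8100/400.0 = 20.25.
m_P − m_K = −2.5 log₁₀(20.25) = -3.27.

-3.27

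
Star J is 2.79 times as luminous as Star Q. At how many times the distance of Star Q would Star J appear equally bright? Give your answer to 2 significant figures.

Equal flux requires L_J/d_J² = L_Q/d_Q², so d_J/d_Q = √(L_J/L_Q)
= √(2.79) = 1.670.

1.7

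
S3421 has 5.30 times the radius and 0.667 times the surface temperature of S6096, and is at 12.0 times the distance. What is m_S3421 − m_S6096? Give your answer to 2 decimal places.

3.53

L_S3421/L_S6096 = (5.30)²(0.667)⁴ = 5.560.
F_S3421/F_S6096 = (L_S3421/L_S6096)/(d_S3421/d_S6096)² = 5.560/144.0 = 0.03861.
m_S3421 − m_S6096 = −2.5 log₁₀(0.03861) = 3.53.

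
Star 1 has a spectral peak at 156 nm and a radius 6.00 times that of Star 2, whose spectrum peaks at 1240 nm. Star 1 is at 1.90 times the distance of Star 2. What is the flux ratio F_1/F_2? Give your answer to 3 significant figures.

Wien's law: T_1/T_2 = λ_2/λ_1 = 1240/156 = 7.949.
L_1/L_2 = (R_1/R_2)²(T_1/T_2)⁴ = (6.00)²(7.949)⁴ = 1.437×10^5.
F_1/F_2 = (L_1/L_2)/(d_1/d_2)² = 1.437×10^5/(1.90)² = 3.981×10^4.

3.98×10^4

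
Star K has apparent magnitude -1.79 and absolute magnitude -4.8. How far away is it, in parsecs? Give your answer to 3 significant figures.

m − M = 5 log₁₀(d/10 pc)
-1.79 − (-4.8) = 3.01 = 5 log₁₀(d/10)
d = 10 × 10^(3.01/5) = 10 × 10^0.602 = 39.99 pc.

40.0 pc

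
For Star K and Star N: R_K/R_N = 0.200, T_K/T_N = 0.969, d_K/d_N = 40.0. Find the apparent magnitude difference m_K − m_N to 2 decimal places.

L_K/L_N = (0.200)²(0.969)⁴ = 0.03527.
F_K/F_N = (L_K/L_N)/(d_K/d_N)² = 0.03527/1600 = 2.204×10^-5.
m_K − m_N = −2.5 log₁₀(2.204×10^-5) = 11.64.

11.64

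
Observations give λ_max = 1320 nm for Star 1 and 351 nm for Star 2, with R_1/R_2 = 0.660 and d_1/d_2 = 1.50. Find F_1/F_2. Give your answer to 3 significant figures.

9.68×10^-4

Wien's law: T_1/T_2 = λ_2/λ_1 = 351/1320 = 0.2659.
L_1/L_2 = (R_1/R_2)²(T_1/T_2)⁴ = (0.660)²(0.2659)⁴ = 0.002178.
F_1/F_2 = (L_1/L_2)/(d_1/d_2)² = 0.002178/(1.50)² = 9.679×10^-4.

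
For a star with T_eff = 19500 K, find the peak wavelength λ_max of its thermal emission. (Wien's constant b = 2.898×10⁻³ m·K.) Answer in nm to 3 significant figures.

149 nm

λ_max = b/T = 2.898×10⁻³ / 19500 = 1.49×10^-7 m = 148.6 nm.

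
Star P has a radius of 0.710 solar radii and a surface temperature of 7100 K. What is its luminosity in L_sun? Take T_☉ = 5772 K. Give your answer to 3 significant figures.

1.15 L_sun

L/L_☉ = (R/R_☉)² (T/T_☉)⁴ = (0.710)² × (7100/5772)⁴
       = 0.5041 × (1.230)⁴ = 0.5041 × 2.289 = 1.154.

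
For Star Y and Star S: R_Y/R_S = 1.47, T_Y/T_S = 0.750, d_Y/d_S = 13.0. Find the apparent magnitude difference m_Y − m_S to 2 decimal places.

5.98

L_Y/L_S = (1.47)²(0.750)⁴ = 0.6837.
F_Y/F_S = (L_Y/L_S)/(d_Y/d_S)² = 0.6837/169.0 = 0.004046.
m_Y − m_S = −2.5 log₁₀(0.004046) = 5.98.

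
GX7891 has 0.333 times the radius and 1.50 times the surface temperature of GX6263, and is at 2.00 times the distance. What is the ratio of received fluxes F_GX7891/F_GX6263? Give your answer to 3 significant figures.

0.140

L_GX7891/L_GX6263 = (R_GX7891/R_GX6263)²(T_GX7891/T_GX6263)⁴ = (0.333)² × (1.50)⁴ = 0.5614.
F_GX7891/F_GX6263 = (L_GX7891/L_GX6263)/(d_GX7891/d_GX6263)² = 0.5614 / (2.00)² = 0.1403.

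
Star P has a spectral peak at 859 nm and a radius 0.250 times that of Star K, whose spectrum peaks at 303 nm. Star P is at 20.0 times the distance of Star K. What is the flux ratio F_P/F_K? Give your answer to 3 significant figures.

2.42×10^-6

Wien's law: T_P/T_K = λ_K/λ_P = 303/859 = 0.3527.
L_P/L_K = (R_P/R_K)²(T_P/T_K)⁴ = (0.250)²(0.3527)⁴ = 9.676×10^-4.
F_P/F_K = (L_P/L_K)/(d_P/d_K)² = 9.676×10^-4/(20.0)² = 2.419×10^-6.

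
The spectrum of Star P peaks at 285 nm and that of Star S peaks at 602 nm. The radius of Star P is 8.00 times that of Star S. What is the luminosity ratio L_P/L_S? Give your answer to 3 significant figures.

1.27×10^3

Wien's law gives T ∝ 1/λ_max, so T_P/T_S = λ_S/λ_P = 602/285 = 2.112.
Then L ∝ R²T⁴ gives L_P/L_S = (8.00)² × (2.112)⁴ = 64.00 × 19.91 = 1274.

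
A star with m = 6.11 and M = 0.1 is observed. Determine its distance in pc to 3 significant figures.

m − M = 5 log₁₀(d/10 pc)
6.11 − (0.1) = 6.01 = 5 log₁₀(d/10)
d = 10 × 10^(6.01/5) = 10 × 10^1.202 = 159.2 pc.

159 pc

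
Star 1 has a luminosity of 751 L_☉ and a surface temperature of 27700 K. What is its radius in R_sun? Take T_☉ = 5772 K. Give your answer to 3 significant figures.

R/R_☉ = √(L/L_☉) / (T/T_☉)² = √(751) / (4.799)²
       = 27.40 / 23.03 = 1.190.

1.19 R_sun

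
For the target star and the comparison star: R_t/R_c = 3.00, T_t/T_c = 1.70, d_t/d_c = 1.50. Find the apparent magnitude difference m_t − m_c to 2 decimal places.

-3.81

L_t/L_c = (3.00)²(1.70)⁴ = 75.17.
F_t/F_c = (L_t/L_c)/(d_t/d_c)² = 75.17/2.250 = 33.41.
m_t − m_c = −2.5 log₁₀(33.41) = -3.81.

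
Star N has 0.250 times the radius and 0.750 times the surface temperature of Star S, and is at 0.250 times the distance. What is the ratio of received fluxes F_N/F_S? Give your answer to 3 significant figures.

0.316

L_N/L_S = (R_N/R_S)²(T_N/T_S)⁴ = (0.250)² × (0.750)⁴ = 0.01978.
F_N/F_S = (L_N/L_S)/(d_N/d_S)² = 0.01978 / (0.250)² = 0.3164.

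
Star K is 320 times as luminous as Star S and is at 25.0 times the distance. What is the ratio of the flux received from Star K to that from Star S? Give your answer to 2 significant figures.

0.51

F = L/(4πd²), so F_K/F_S = (L_K/L_S) / (d_K/d_S)²
= 320 / (25.0)² = 320 / 625.0 = 0.5120.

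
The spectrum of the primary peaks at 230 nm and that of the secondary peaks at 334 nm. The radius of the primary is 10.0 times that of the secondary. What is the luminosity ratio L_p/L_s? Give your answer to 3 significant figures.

445

Wien's law gives T ∝ 1/λ_max, so T_p/T_s = λ_s/λ_p = 334/230 = 1.452.
Then L ∝ R²T⁴ gives L_p/L_s = (10.0)² × (1.452)⁴ = 100.0 × 4.447 = 444.7.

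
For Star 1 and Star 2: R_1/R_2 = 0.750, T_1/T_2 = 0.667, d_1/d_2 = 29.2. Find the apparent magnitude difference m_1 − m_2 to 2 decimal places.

L_1/L_2 = (0.750)²(0.667)⁴ = 0.1113.
F_1/F_2 = (L_1/L_2)/(d_1/d_2)² = 0.1113/852.6 = 1.306×10^-4.
m_1 − m_2 = −2.5 log₁₀(1.306×10^-4) = 9.71.

9.71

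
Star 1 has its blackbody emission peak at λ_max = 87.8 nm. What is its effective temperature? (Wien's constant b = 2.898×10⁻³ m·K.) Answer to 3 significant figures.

T = b/λ_max = 2.898×10⁻³ / (87.8×10⁻⁹) = 3.301×10^4 K.

3.30×10^4 K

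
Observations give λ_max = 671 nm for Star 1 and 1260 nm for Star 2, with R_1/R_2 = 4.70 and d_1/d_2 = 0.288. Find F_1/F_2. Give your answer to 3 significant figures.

Wien's law: T_1/T_2 = λ_2/λ_1 = 1260/671 = 1.878.
L_1/L_2 = (R_1/R_2)²(T_1/T_2)⁴ = (4.70)²(1.878)⁴ = 274.7.
F_1/F_2 = (L_1/L_2)/(d_1/d_2)² = 274.7/(0.288)² = 3311.

3.31×10^3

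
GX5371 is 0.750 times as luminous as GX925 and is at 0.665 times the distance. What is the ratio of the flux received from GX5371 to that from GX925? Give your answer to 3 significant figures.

F = L/(4πd²), so F_GX5371/F_GX925 = (L_GX5371/L_GX925) / (d_GX5371/d_GX925)²
= 0.750 / (0.665)² = 0.750 / 0.4422 = 1.696.

1.70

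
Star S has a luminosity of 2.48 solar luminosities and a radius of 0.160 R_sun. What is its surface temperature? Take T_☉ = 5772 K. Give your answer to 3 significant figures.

T/T_☉ = (L/L_☉)^(1/4) / (R/R_☉)^(1/2)
T = 5772 × (2.48)^(1/4) / √(0.160) = 5772 × 1.255 / 0.4000 = 1.811×10^4 K.

1.81×10^4 K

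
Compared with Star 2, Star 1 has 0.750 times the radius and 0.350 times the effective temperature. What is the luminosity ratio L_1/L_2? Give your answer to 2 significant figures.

From the Stefan–Boltzmann law, L ∝ R²T⁴, so
L_1/L_2 = (R_1/R_2)² (T_1/T_2)⁴ = (0.750)² × (0.350)⁴ = 0.5625 × 0.01501 = 0.008441.

0.0084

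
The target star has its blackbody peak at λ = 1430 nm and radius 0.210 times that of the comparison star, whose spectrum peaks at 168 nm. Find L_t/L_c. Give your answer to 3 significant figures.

Wien's law gives T ∝ 1/λ_max, so T_t/T_c = λ_c/λ_t = 168/1430 = 0.1175.
Then L ∝ R²T⁴ gives L_t/L_c = (0.210)² × (0.1175)⁴ = 0.04410 × 1.905×10^-4 = 8.401×10^-6.

8.40×10^-6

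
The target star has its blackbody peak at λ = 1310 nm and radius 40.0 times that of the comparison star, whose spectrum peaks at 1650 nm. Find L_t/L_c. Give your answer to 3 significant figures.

4.03×10^3

Wien's law gives T ∝ 1/λ_max, so T_t/T_c = λ_c/λ_t = 1650/1310 = 1.260.
Then L ∝ R²T⁴ gives L_t/L_c = (40.0)² × (1.260)⁴ = 1600 × 2.517 = 4027.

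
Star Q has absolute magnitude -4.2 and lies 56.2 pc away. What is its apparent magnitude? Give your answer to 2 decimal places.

m = M + 5 log₁₀(d/10 pc) = -4.2 + 5 log₁₀(56.2/10)
  = -4.2 + 5 × 0.750 = -4.2 + 3.75 = -0.45.

-0.45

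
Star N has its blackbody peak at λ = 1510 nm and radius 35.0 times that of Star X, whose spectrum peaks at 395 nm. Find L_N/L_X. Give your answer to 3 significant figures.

Wien's law gives T ∝ 1/λ_max, so T_N/T_X = λ_X/λ_N = 395/1510 = 0.2616.
Then L ∝ R²T⁴ gives L_N/L_X = (35.0)² × (0.2616)⁴ = 1225 × 0.004683 = 5.736.

5.74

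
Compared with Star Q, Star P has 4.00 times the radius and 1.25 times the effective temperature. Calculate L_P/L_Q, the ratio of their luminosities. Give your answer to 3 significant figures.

From the Stefan–Boltzmann law, L ∝ R²T⁴, so
L_P/L_Q = (R_P/R_Q)² (T_P/T_Q)⁴ = (4.00)² × (1.25)⁴ = 16.00 × 2.441 = 39.06.

39.1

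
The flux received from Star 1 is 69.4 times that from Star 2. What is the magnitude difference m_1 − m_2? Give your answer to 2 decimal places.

-4.60

m_1 − m_2 = −2.5 log₁₀(F_1/F_2) = −2.5 log₁₀(69.4) = −2.5 × (1.841) = -4.603.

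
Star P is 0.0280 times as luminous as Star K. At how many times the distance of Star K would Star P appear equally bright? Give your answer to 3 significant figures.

0.167

Equal flux requires L_P/d_P² = L_K/d_K², so d_P/d_K = √(L_P/L_K)
= √(0.0280) = 0.1673.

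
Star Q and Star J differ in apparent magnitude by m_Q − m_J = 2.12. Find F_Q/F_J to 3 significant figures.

F_Q/F_J = 10^(−(m_Q − m_J)/2.5) = 10^(-2.12/2.5) = 10^-0.848 = 0.1419.

0.142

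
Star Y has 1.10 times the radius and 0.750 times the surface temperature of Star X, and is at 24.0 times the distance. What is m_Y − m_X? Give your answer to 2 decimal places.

7.94

L_Y/L_X = (1.10)²(0.750)⁴ = 0.3829.
F_Y/F_X = (L_Y/L_X)/(d_Y/d_X)² = 0.3829/576.0 = 6.647×10^-4.
m_Y − m_X = −2.5 log₁₀(6.647×10^-4) = 7.94.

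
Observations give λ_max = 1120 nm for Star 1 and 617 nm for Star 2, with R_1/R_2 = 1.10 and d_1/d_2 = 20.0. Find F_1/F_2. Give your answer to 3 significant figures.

Wien's law: T_1/T_2 = λ_2/λ_1 = 617/1120 = 0.5509.
L_1/L_2 = (R_1/R_2)²(T_1/T_2)⁴ = (1.10)²(0.5509)⁴ = 0.1114.
F_1/F_2 = (L_1/L_2)/(d_1/d_2)² = 0.1114/(20.0)² = 2.786×10^-4.

2.79×10^-4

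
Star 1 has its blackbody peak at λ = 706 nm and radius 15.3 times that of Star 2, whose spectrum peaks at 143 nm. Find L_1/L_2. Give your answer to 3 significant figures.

Wien's law gives T ∝ 1/λ_max, so T_1/T_2 = λ_2/λ_1 = 143/706 = 0.2025.
Then L ∝ R²T⁴ gives L_1/L_2 = (15.3)² × (0.2025)⁴ = 234.1 × 0.001683 = 0.3940.

0.394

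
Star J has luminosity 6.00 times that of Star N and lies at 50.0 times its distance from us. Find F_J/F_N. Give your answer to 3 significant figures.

0.00240

F = L/(4πd²), so F_J/F_N = (L_J/L_N) / (d_J/d_N)²
= 6.00 / (50.0)² = 6.00 / 2500 = 0.002400.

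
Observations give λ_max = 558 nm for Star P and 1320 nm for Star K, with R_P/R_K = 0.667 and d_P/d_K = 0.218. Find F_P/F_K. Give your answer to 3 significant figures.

293

Wien's law: T_P/T_K = λ_K/λ_P = 1320/558 = 2.366.
L_P/L_K = (R_P/R_K)²(T_P/T_K)⁴ = (0.667)²(2.366)⁴ = 13.93.
F_P/F_K = (L_P/L_K)/(d_P/d_K)² = 13.93/(0.218)² = 293.2.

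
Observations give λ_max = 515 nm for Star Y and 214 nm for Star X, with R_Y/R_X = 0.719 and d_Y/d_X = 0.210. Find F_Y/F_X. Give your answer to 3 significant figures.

0.349

Wien's law: T_Y/T_X = λ_X/λ_Y = 214/515 = 0.4155.
L_Y/L_X = (R_Y/R_X)²(T_Y/T_X)⁴ = (0.719)²(0.4155)⁴ = 0.01541.
F_Y/F_X = (L_Y/L_X)/(d_Y/d_X)² = 0.01541/(0.210)² = 0.3495.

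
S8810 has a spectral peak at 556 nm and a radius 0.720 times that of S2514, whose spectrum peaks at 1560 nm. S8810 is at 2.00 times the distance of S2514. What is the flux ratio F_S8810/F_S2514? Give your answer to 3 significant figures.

Wien's law: T_S8810/T_S2514 = λ_S2514/λ_S8810 = 1560/556 = 2.806.
L_S8810/L_S2514 = (R_S8810/R_S2514)²(T_S8810/T_S2514)⁴ = (0.720)²(2.806)⁴ = 32.13.
F_S8810/F_S2514 = (L_S8810/L_S2514)/(d_S8810/d_S2514)² = 32.13/(2.00)² = 8.032.

8.03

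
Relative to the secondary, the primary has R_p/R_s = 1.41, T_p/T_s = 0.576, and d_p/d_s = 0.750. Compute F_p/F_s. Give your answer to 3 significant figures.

0.389

L_p/L_s = (R_p/R_s)²(T_p/T_s)⁴ = (1.41)² × (0.576)⁴ = 0.2188.
F_p/F_s = (L_p/L_s)/(d_p/d_s)² = 0.2188 / (0.750)² = 0.3891.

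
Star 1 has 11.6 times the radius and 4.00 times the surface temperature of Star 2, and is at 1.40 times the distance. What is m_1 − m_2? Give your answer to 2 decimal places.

-10.61

L_1/L_2 = (11.6)²(4.00)⁴ = 3.445×10^4.
F_1/F_2 = (L_1/L_2)/(d_1/d_2)² = 3.445×10^4/1.960 = 1.758×10^4.
m_1 − m_2 = −2.5 log₁₀(1.758×10^4) = -10.61.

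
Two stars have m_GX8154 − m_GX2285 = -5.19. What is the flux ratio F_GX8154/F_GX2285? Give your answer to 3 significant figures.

F_GX8154/F_GX2285 = 10^(−(m_GX8154 − m_GX2285)/2.5) = 10^(5.19/2.5) = 10^2.076 = 119.1.

119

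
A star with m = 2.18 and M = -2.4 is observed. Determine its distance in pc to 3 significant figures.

82.4 pc

m − M = 5 log₁₀(d/10 pc)
2.18 − (-2.4) = 4.58 = 5 log₁₀(d/10)
d = 10 × 10^(4.58/5) = 10 × 10^0.916 = 82.41 pc.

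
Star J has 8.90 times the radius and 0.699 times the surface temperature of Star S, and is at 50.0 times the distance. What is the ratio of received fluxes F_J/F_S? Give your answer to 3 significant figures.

0.00756

L_J/L_S = (R_J/R_S)²(T_J/T_S)⁴ = (8.90)² × (0.699)⁴ = 18.91.
F_J/F_S = (L_J/L_S)/(d_J/d_S)² = 18.91 / (50.0)² = 0.007564.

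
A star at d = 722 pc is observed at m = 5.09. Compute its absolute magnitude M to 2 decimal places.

M = m − 5 log₁₀(d/10 pc) = 5.09 − 5 log₁₀(722/10)
  = 5.09 − 5 × 1.859 = 5.09 − 9.29 = -4.20.

-4.20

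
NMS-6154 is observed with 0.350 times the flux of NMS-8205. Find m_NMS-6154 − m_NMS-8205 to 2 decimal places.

1.14

m_NMS-6154 − m_NMS-8205 = −2.5 log₁₀(F_NMS-6154/F_NMS-8205) = −2.5 log₁₀(0.350) = −2.5 × (-0.456) = 1.140.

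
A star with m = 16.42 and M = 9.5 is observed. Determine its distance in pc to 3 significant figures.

242 pc

m − M = 5 log₁₀(d/10 pc)
16.42 − (9.5) = 6.92 = 5 log₁₀(d/10)
d = 10 × 10^(6.92/5) = 10 × 10^1.384 = 242.1 pc.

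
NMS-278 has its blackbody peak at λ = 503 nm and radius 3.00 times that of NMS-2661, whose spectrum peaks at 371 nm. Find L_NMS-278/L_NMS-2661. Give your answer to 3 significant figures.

2.66

Wien's law gives T ∝ 1/λ_max, so T_NMS-278/T_NMS-2661 = λ_NMS-2661/λ_NMS-278 = 371/503 = 0.7376.
Then L ∝ R²T⁴ gives L_NMS-278/L_NMS-2661 = (3.00)² × (0.7376)⁴ = 9.000 × 0.2960 = 2.664.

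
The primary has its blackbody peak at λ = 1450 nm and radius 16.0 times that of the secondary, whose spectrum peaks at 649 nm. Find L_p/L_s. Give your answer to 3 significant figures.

Wien's law gives T ∝ 1/λ_max, so T_p/T_s = λ_s/λ_p = 649/1450 = 0.4476.
Then L ∝ R²T⁴ gives L_p/L_s = (16.0)² × (0.4476)⁴ = 256.0 × 0.04013 = 10.27.

10.3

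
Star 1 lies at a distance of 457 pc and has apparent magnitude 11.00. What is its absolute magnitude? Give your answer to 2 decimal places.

2.70

M = m − 5 log₁₀(d/10 pc) = 11.00 − 5 log₁₀(457/10)
  = 11.00 − 5 × 1.660 = 11.00 − 8.30 = 2.70.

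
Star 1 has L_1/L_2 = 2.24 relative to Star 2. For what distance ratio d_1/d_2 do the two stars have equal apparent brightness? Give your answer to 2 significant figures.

1.5

Equal flux requires L_1/d_1² = L_2/d_2², so d_1/d_2 = √(L_1/L_2)
= √(2.24) = 1.497.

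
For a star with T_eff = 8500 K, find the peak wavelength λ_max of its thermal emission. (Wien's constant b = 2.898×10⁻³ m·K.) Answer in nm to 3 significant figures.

λ_max = b/T = 2.898×10⁻³ / 8500 = 3.41×10^-7 m = 340.9 nm.

341 nm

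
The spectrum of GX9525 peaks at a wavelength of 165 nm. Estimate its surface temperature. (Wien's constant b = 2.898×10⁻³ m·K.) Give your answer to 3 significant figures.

T = b/λ_max = 2.898×10⁻³ / (165×10⁻⁹) = 1.756×10^4 K.

1.76×10^4 K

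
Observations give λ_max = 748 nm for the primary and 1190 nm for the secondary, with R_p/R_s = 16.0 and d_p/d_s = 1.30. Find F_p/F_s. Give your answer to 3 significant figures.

Wien's law: T_p/T_s = λ_s/λ_p = 1190/748 = 1.591.
L_p/L_s = (R_p/R_s)²(T_p/T_s)⁴ = (16.0)²(1.591)⁴ = 1640.
F_p/F_s = (L_p/L_s)/(d_p/d_s)² = 1640/(1.30)² = 970.4.

970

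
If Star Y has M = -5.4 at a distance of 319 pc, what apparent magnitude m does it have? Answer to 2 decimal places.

m = M + 5 log₁₀(d/10 pc) = -5.4 + 5 log₁₀(319/10)
  = -5.4 + 5 × 1.504 = -5.4 + 7.52 = 2.12.

2.12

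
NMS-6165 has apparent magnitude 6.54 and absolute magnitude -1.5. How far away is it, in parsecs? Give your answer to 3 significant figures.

m − M = 5 log₁₀(d/10 pc)
6.54 − (-1.5) = 8.04 = 5 log₁₀(d/10)
d = 10 × 10^(8.04/5) = 10 × 10^1.608 = 405.5 pc.

406 pc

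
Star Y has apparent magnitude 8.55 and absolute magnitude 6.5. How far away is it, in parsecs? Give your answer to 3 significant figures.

25.7 pc

m − M = 5 log₁₀(d/10 pc)
8.55 − (6.5) = 2.05 = 5 log₁₀(d/10)
d = 10 × 10^(2.05/5) = 10 × 10^0.410 = 25.70 pc.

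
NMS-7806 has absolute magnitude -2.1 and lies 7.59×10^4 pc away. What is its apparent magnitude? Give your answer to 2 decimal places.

17.30

m = M + 5 log₁₀(d/10 pc) = -2.1 + 5 log₁₀(7.59×10^4/10)
  = -2.1 + 5 × 3.880 = -2.1 + 19.40 = 17.30.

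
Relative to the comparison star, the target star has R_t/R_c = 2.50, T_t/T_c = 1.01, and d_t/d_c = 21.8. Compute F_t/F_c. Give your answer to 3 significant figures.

0.0137

L_t/L_c = (R_t/R_c)²(T_t/T_c)⁴ = (2.50)² × (1.01)⁴ = 6.504.
F_t/F_c = (L_t/L_c)/(d_t/d_c)² = 6.504 / (21.8)² = 0.01369.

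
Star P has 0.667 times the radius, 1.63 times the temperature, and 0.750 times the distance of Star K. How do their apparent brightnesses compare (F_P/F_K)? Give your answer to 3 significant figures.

L_P/L_K = (R_P/R_K)²(T_P/T_K)⁴ = (0.667)² × (1.63)⁴ = 3.141.
F_P/F_K = (L_P/L_K)/(d_P/d_K)² = 3.141 / (0.750)² = 5.583.

5.58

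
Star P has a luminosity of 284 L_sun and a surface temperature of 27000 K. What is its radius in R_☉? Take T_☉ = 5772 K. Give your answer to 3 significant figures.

0.770 R_☉

R/R_☉ = √(L/L_☉) / (T/T_☉)² = √(284) / (4.678)²
       = 16.85 / 21.88 = 0.7702.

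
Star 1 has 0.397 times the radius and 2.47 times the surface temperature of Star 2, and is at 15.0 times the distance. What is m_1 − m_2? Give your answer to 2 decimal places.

3.96

L_1/L_2 = (0.397)²(2.47)⁴ = 5.866.
F_1/F_2 = (L_1/L_2)/(d_1/d_2)² = 5.866/225.0 = 0.02607.
m_1 − m_2 = −2.5 log₁₀(0.02607) = 3.96.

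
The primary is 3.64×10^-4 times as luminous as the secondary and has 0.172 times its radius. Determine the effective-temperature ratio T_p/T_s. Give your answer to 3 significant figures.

L ∝ R²T⁴ gives T ∝ (L/R²)^(1/4), so
T_p/T_s = (3.64×10^-4 / 0.172²)^(1/4) = (0.01230)^(1/4) = 0.3331.

0.333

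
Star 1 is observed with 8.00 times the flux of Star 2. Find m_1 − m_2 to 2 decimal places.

-2.26

m_1 − m_2 = −2.5 log₁₀(F_1/F_2) = −2.5 log₁₀(8.00) = −2.5 × (0.903) = -2.258.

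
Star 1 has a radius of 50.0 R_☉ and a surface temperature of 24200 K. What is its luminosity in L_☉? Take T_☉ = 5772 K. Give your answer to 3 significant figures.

7.72×10^5 L_☉

L/L_☉ = (R/R_☉)² (T/T_☉)⁴ = (50.0)² × (24200/5772)⁴
       = 2500 × (4.193)⁴ = 2500 × 309.0 = 7.725×10^5.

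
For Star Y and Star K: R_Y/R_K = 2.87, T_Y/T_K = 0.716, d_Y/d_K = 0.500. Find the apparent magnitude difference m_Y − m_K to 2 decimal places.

L_Y/L_K = (2.87)²(0.716)⁴ = 2.165.
F_Y/F_K = (L_Y/L_K)/(d_Y/d_K)² = 2.165/0.2500 = 8.659.
m_Y − m_K = −2.5 log₁₀(8.659) = -2.34.

-2.34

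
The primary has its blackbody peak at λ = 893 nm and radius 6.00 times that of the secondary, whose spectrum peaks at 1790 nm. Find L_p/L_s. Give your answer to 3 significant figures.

Wien's law gives T ∝ 1/λ_max, so T_p/T_s = λ_s/λ_p = 1790/893 = 2.004.
Then L ∝ R²T⁴ gives L_p/L_s = (6.00)² × (2.004)⁴ = 36.00 × 16.14 = 581.2.

581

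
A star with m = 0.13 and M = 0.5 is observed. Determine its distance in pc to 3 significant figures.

8.43 pc

m − M = 5 log₁₀(d/10 pc)
0.13 − (0.5) = -0.37 = 5 log₁₀(d/10)
d = 10 × 10^(-0.37/5) = 10 × 10^-0.074 = 8.433 pc.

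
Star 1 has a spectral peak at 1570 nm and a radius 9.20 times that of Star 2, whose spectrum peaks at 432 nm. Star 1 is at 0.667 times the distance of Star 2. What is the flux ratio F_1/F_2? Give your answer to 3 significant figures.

1.09

Wien's law: T_1/T_2 = λ_2/λ_1 = 432/1570 = 0.2752.
L_1/L_2 = (R_1/R_2)²(T_1/T_2)⁴ = (9.20)²(0.2752)⁴ = 0.4852.
F_1/F_2 = (L_1/L_2)/(d_1/d_2)² = 0.4852/(0.667)² = 1.091.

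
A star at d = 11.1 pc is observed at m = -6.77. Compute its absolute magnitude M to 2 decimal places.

-7.00

M = m − 5 log₁₀(d/10 pc) = -6.77 − 5 log₁₀(11.1/10)
  = -6.77 − 5 × 0.045 = -6.77 − 0.23 = -7.00.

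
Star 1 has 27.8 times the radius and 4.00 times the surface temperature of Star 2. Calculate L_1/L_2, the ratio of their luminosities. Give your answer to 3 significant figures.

From the Stefan–Boltzmann law, L ∝ R²T⁴, so
L_1/L_2 = (R_1/R_2)² (T_1/T_2)⁴ = (27.8)² × (4.00)⁴ = 772.8 × 256.0 = 1.978×10^5.

1.98×10^5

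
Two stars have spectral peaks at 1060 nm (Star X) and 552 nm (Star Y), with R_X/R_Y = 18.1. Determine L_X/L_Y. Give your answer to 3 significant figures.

24.1

Wien's law gives T ∝ 1/λ_max, so T_X/T_Y = λ_Y/λ_X = 552/1060 = 0.5208.
Then L ∝ R²T⁴ gives L_X/L_Y = (18.1)² × (0.5208)⁴ = 327.6 × 0.07354 = 24.09.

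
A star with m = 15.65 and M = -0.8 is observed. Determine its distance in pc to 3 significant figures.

m − M = 5 log₁₀(d/10 pc)
15.65 − (-0.8) = 16.45 = 5 log₁₀(d/10)
d = 10 × 10^(16.45/5) = 10 × 10^3.290 = 1.950×10^4 pc.

1.95×10^4 pc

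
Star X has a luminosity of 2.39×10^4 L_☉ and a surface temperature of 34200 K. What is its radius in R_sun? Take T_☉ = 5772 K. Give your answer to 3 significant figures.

4.40 R_sun

R/R_☉ = √(L/L_☉) / (T/T_☉)² = √(2.39×10^4) / (5.925)²
       = 154.6 / 35.11 = 4.404.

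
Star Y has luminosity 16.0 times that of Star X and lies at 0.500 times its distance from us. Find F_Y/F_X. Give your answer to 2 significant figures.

64

F = L/(4πd²), so F_Y/F_X = (L_Y/L_X) / (d_Y/d_X)²
= 16.0 / (0.500)² = 16.0 / 0.2500 = 64.00.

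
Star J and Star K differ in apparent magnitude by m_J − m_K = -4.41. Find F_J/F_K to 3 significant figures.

F_J/F_K = 10^(−(m_J − m_K)/2.5) = 10^(4.41/2.5) = 10^1.764 = 58.08.

58.1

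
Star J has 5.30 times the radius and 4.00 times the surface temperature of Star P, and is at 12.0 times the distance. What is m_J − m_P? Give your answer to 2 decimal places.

-4.25

L_J/L_P = (5.30)²(4.00)⁴ = 7191.
F_J/F_P = (L_J/L_P)/(d_J/d_P)² = 7191/144.0 = 49.94.
m_J − m_P = −2.5 log₁₀(49.94) = -4.25.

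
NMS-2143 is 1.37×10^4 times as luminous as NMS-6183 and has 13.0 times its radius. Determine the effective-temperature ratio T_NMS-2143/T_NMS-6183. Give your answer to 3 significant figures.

3.00

L ∝ R²T⁴ gives T ∝ (L/R²)^(1/4), so
T_NMS-2143/T_NMS-6183 = (1.37×10^4 / 13.0²)^(1/4) = (81.07)^(1/4) = 3.001.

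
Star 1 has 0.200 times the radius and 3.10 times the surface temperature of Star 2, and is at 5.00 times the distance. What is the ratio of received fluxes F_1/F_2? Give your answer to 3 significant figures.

L_1/L_2 = (R_1/R_2)²(T_1/T_2)⁴ = (0.200)² × (3.10)⁴ = 3.694.
F_1/F_2 = (L_1/L_2)/(d_1/d_2)² = 3.694 / (5.00)² = 0.1478.

0.148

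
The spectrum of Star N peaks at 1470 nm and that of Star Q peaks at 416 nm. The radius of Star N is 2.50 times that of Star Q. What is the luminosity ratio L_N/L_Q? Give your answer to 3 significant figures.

Wien's law gives T ∝ 1/λ_max, so T_N/T_Q = λ_Q/λ_N = 416/1470 = 0.2830.
Then L ∝ R²T⁴ gives L_N/L_Q = (2.50)² × (0.2830)⁴ = 6.250 × 0.006414 = 0.04009.

0.0401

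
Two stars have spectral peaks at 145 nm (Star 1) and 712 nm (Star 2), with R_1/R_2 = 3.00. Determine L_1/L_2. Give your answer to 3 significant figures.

Wien's law gives T ∝ 1/λ_max, so T_1/T_2 = λ_2/λ_1 = 712/145 = 4.910.
Then L ∝ R²T⁴ gives L_1/L_2 = (3.00)² × (4.910)⁴ = 9.000 × 581.4 = 5232.

5.23×10^3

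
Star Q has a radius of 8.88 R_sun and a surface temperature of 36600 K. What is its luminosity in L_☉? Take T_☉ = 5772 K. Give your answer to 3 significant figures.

L/L_☉ = (R/R_☉)² (T/T_☉)⁴ = (8.88)² × (36600/5772)⁴
       = 78.85 × (6.341)⁴ = 78.85 × 1617 = 1.275×10^5.

1.27×10^5 L_☉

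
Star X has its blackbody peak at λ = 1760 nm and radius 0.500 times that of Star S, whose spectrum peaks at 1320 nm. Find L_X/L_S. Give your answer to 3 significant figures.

Wien's law gives T ∝ 1/λ_max, so T_X/T_S = λ_S/λ_X = 1320/1760 = 0.7500.
Then L ∝ R²T⁴ gives L_X/L_S = (0.500)² × (0.7500)⁴ = 0.2500 × 0.3164 = 0.07910.

0.0791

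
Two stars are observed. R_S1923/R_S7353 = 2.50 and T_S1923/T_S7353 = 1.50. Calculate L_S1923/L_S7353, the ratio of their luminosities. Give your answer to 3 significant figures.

31.6

From the Stefan–Boltzmann law, L ∝ R²T⁴, so
L_S1923/L_S7353 = (R_S1923/R_S7353)² (T_S1923/T_S7353)⁴ = (2.50)² × (1.50)⁴ = 6.250 × 5.062 = 31.64.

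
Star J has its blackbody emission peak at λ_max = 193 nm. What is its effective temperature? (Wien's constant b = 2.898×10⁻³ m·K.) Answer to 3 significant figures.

1.50×10^4 K

T = b/λ_max = 2.898×10⁻³ / (193×10⁻⁹) = 1.502×10^4 K.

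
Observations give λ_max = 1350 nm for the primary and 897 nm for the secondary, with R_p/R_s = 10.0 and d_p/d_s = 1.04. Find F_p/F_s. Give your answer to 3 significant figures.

18.0

Wien's law: T_p/T_s = λ_s/λ_p = 897/1350 = 0.6644.
L_p/L_s = (R_p/R_s)²(T_p/T_s)⁴ = (10.0)²(0.6644)⁴ = 19.49.
F_p/F_s = (L_p/L_s)/(d_p/d_s)² = 19.49/(1.04)² = 18.02.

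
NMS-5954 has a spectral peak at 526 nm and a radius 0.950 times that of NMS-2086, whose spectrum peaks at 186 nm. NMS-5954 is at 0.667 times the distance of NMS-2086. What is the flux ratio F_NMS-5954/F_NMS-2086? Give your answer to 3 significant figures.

Wien's law: T_NMS-5954/T_NMS-2086 = λ_NMS-2086/λ_NMS-5954 = 186/526 = 0.3536.
L_NMS-5954/L_NMS-2086 = (R_NMS-5954/R_NMS-2086)²(T_NMS-5954/T_NMS-2086)⁴ = (0.950)²(0.3536)⁴ = 0.01411.
F_NMS-5954/F_NMS-2086 = (L_NMS-5954/L_NMS-2086)/(d_NMS-5954/d_NMS-2086)² = 0.01411/(0.667)² = 0.03172.

0.0317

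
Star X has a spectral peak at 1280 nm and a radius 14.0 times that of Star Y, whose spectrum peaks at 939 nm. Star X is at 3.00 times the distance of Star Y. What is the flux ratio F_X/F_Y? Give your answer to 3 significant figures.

Wien's law: T_X/T_Y = λ_Y/λ_X = 939/1280 = 0.7336.
L_X/L_Y = (R_X/R_Y)²(T_X/T_Y)⁴ = (14.0)²(0.7336)⁴ = 56.76.
F_X/F_Y = (L_X/L_Y)/(d_X/d_Y)² = 56.76/(3.00)² = 6.307.

6.31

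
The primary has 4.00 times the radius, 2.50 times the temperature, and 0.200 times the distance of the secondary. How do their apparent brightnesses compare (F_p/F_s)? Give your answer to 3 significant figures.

L_p/L_s = (R_p/R_s)²(T_p/T_s)⁴ = (4.00)² × (2.50)⁴ = 625.0.
F_p/F_s = (L_p/L_s)/(d_p/d_s)² = 625.0 / (0.200)² = 1.562×10^4.

1.56×10^4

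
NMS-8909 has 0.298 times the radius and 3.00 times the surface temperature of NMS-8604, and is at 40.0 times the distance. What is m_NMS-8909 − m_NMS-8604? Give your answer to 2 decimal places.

5.87

L_NMS-8909/L_NMS-8604 = (0.298)²(3.00)⁴ = 7.193.
F_NMS-8909/F_NMS-8604 = (L_NMS-8909/L_NMS-8604)/(d_NMS-8909/d_NMS-8604)² = 7.193/1600 = 0.004496.
m_NMS-8909 − m_NMS-8604 = −2.5 log₁₀(0.004496) = 5.87.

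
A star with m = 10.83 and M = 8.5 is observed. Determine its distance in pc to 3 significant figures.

m − M = 5 log₁₀(d/10 pc)
10.83 − (8.5) = 2.33 = 5 log₁₀(d/10)
d = 10 × 10^(2.33/5) = 10 × 10^0.466 = 29.24 pc.

29.2 pc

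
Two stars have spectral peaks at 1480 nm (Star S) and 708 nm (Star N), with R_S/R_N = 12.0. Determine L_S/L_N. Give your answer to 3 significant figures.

Wien's law gives T ∝ 1/λ_max, so T_S/T_N = λ_N/λ_S = 708/1480 = 0.4784.
Then L ∝ R²T⁴ gives L_S/L_N = (12.0)² × (0.4784)⁴ = 144.0 × 0.05237 = 7.541.

7.54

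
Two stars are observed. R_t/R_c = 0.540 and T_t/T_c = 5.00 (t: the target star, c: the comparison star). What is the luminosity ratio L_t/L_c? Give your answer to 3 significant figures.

182

From the Stefan–Boltzmann law, L ∝ R²T⁴, so
L_t/L_c = (R_t/R_c)² (T_t/T_c)⁴ = (0.540)² × (5.00)⁴ = 0.2916 × 625.0 = 182.3.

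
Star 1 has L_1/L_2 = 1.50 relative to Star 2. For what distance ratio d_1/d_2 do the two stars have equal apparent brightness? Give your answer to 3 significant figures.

1.22

Equal flux requires L_1/d_1² = L_2/d_2², so d_1/d_2 = √(L_1/L_2)
= √(1.50) = 1.225.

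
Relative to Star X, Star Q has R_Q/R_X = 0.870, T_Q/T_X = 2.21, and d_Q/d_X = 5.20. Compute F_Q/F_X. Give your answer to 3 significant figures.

0.668

L_Q/L_X = (R_Q/R_X)²(T_Q/T_X)⁴ = (0.870)² × (2.21)⁴ = 18.06.
F_Q/F_X = (L_Q/L_X)/(d_Q/d_X)² = 18.06 / (5.20)² = 0.6677.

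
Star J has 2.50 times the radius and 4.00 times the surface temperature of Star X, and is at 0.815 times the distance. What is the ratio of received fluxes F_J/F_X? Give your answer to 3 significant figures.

L_J/L_X = (R_J/R_X)²(T_J/T_X)⁴ = (2.50)² × (4.00)⁴ = 1600.
F_J/F_X = (L_J/L_X)/(d_J/d_X)² = 1600 / (0.815)² = 2409.

2.41×10^3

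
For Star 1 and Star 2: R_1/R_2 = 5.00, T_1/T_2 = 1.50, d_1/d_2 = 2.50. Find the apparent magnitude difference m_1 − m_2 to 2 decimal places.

-3.27

L_1/L_2 = (5.00)²(1.50)⁴ = 126.6.
F_1/F_2 = (L_1/L_2)/(d_1/d_2)² = 126.6/6.250 = 20.25.
m_1 − m_2 = −2.5 log₁₀(20.25) = -3.27.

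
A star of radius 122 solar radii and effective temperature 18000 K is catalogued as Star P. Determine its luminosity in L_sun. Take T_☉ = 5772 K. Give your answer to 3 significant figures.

L/L_☉ = (R/R_☉)² (T/T_☉)⁴ = (122)² × (18000/5772)⁴
       = 1.488×10^4 × (3.119)⁴ = 1.488×10^4 × 94.58 = 1.408×10^6.

1.41×10^6 L_sun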